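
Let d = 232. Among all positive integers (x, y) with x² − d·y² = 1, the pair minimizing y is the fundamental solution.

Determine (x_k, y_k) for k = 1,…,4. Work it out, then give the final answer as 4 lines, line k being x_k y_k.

[15; 4,3,7,3,4,30] for √232; ℓ=6 ⇒ convergent index 5
i=0: a=15 ⇒ p=15, q=1
i=1: a=4 ⇒ p=61, q=4
…
i=4: a=3 ⇒ p=4539, q=298
i=5: a=4 ⇒ p=19603, q=1287
fundamental: x₁=19603, y₁=1287  (since 384277609 − 232·1656369 = 1)
n=2: (19603,1287)∘(19603,1287) = (19603·19603+232·1287·1287, 19603·1287+1287·19603) = (768555217,50458122)
n=3: (768555217,50458122)∘(19603,1287) = (19603·768555217+232·1287·50458122, 19603·50458122+1287·768555217) = (30131975818099,1978261129845)
n=4: (30131975818099,1978261129845)∘(19603,1287) = (19603·30131975818099+232·1287·1978261129845, 19603·1978261129845+1287·30131975818099) = (1181354243155834177,77559705806244948)

19603 1287
768555217 50458122
30131975818099 1978261129845
1181354243155834177 77559705806244948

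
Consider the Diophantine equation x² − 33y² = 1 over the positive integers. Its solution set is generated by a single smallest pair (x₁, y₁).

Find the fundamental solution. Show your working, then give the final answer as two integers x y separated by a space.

√33 → a₀=5, period (1,2,1,10); ℓ=4 even so k=3
k=0  a_k=5  p_k/q_k = 5/1
…
k=2  a_k=2  p_k/q_k = 17/3
k=3  a_k=1  p_k/q_k = 23/4
→ (23, 4).  Check: 23²=529, 33·4²=528, difference 1.

23 4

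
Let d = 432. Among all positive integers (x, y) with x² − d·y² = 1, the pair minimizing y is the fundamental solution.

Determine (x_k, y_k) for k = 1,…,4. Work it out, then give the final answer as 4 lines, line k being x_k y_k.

1351 65
3650401 175630
9863382151 474552195
26650854921601 1282239855260

[20; 1,3,1,1,1,3,1,40] for √432; ℓ=8 ⇒ convergent index 7
a_0=20:  p_0=20·1+0=20,  q_0=20·0+1=1
…
a_5=1:  p_5=1·187+104=291,  q_5=1·9+5=14
a_6=3:  p_6=3·291+187=1060,  q_6=3·14+9=51
a_7=1:  p_7=1·1060+291=1351,  q_7=1·51+14=65
(x₁, y₁) = (1351, 65);  1351² − 432·65² = 1 ✓
(x_2, y_2) = (1351·1351 + 432·65·65, 1351·65 + 65·1351) = (3650401, 175630)
(x_3, y_3) = (1351·3650401 + 432·65·175630, 1351·175630 + 65·3650401) = (9863382151, 474552195)
(x_4, y_4) = (1351·9863382151 + 432·65·474552195, 1351·474552195 + 65·9863382151) = (26650854921601, 1282239855260)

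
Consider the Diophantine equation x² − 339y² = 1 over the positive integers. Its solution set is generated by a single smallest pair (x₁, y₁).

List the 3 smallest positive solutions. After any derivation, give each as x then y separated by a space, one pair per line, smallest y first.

d=339: √d = [18; 2,2,2,1,17,1,2,2,2,36] (ℓ=10, even), read p_9/q_9
step 0: (18, 1)  from 18·(1,0) + (0,1)
…
step 2: (92, 5)  from 2·(37,2) + (18,1)
…
step 4: (313, 17)  from 1·(221,12) + (92,5)
…
step 8: (40359, 2192)  from 2·(17252,937) + (5855,318)
step 9: (97970, 5321)  from 2·(40359,2192) + (17252,937)
→ (97970, 5321).  Check: 97970²=9598120900, 339·5321²=9598120899, difference 1.
(97970+5321√339)^2 = 19196241799 + 1042596740√339
(97970+5321√339)^3 = 3761311617998090 + 204286405230279√339

97970 5321
19196241799 1042596740
3761311617998090 204286405230279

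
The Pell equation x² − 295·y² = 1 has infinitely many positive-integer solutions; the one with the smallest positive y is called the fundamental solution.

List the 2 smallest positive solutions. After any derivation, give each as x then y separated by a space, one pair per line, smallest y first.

d=295: √d = [17; 5,1,2,3,2,6,2,3,2,1,5,34] (ℓ=12, even), read p_11/q_11
a_0=17:  p_0=17·1+0=17,  q_0=17·0+1=1
…
a_2=1:  p_2=1·86+17=103,  q_2=1·5+1=6
a_3=2:  p_3=2·103+86=292,  q_3=2·6+5=17
…
a_9=2:  p_9=2·108103+31208=247414,  q_9=2·6294+1817=14405
a_10=1:  p_10=1·247414+108103=355517,  q_10=1·14405+6294=20699
a_11=5:  p_11=5·355517+247414=2024999,  q_11=5·20699+14405=117900
(x₁, y₁) = (2024999, 117900);  2024999² − 295·117900² = 1 ✓
k=2:  x_2 = 2024999·2024999+295·117900·117900 = 8201241900001,  y_2 = 2024999·117900+117900·2024999 = 477494764200

2024999 117900
8201241900001 477494764200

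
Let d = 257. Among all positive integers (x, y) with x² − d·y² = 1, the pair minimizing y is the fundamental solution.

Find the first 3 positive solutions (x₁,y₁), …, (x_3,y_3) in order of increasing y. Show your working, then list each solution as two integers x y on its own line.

[16; 32] for √257; ℓ=1 ⇒ convergent index 1
k=0  a_k=16  p_k/q_k = 16/1
k=1  a_k=32  p_k/q_k = 513/32
→ (513, 32).  Check: 513²=263169, 257·32²=263168, difference 1.
k=2:  x_2 = 513·513+257·32·32 = 526337,  y_2 = 513·32+32·513 = 32832
k=3:  x_3 = 513·526337+257·32·32832 = 540021249,  y_3 = 513·32832+32·526337 = 33685600

513 32
526337 32832
540021249 33685600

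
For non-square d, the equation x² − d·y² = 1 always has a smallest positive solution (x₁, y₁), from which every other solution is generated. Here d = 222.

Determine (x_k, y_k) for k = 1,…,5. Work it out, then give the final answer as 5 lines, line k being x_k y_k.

d=222: √d = [14; 1,8,1,28] (ℓ=4, even), read p_3/q_3
k=0  a_k=14  p_k/q_k = 14/1
k=1  a_k=1  p_k/q_k = 15/1
k=2  a_k=8  p_k/q_k = 134/9
k=3  a_k=1  p_k/q_k = 149/10
(x₁, y₁) = (149, 10);  149² − 222·10² = 1 ✓
(149+10√222)^2 = 44401 + 2980√222
(149+10√222)^3 = 13231349 + 888030√222
(149+10√222)^4 = 3942897601 + 264629960√222
(149+10√222)^5 = 1174970253749 + 78858840050√222

149 10
44401 2980
13231349 888030
3942897601 264629960
1174970253749 78858840050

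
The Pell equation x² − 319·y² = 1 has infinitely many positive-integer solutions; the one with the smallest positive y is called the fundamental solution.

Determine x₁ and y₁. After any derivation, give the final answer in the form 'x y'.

12901780 722361

d=319: √d = [17; 1,6,5,1,4,…,6,1,34] (ℓ=14, even), read p_13/q_13
a_0=17:  p_0=17·1+0=17,  q_0=17·0+1=1
a_1=1:  p_1=1·17+1=18,  q_1=1·1+0=1
…
a_4=1:  p_4=1·643+125=768,  q_4=1·36+7=43
…
a_9=4:  p_9=4·58797+15628=250816,  q_9=4·3292+875=14043
…
a_12=6:  p_12=6·1798881+309613=11102899,  q_12=6·100718+17335=621643
a_13=1:  p_13=1·11102899+1798881=12901780,  q_13=1·621643+100718=722361
→ (12901780, 722361).  Check: 12901780²=166455927168400, 319·722361²=166455927168399, difference 1.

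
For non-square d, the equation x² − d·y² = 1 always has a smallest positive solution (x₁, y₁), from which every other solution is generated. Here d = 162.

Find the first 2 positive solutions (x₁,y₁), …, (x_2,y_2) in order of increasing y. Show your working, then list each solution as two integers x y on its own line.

√162 → a₀=12, period (1,2,1,2,12,2,1,2,1,24); ℓ=10 even so k=9
k=0  a_k=12  p_k/q_k = 12/1
…
k=5  a_k=12  p_k/q_k = 1731/136
…
k=8  a_k=2  p_k/q_k = 14268/1121
k=9  a_k=1  p_k/q_k = 19601/1540
→ (19601, 1540).  Check: 19601²=384199201, 162·1540²=384199200, difference 1.
k=2:  x_2 = 19601·19601+162·1540·1540 = 768398401,  y_2 = 19601·1540+1540·19601 = 60371080

19601 1540
768398401 60371080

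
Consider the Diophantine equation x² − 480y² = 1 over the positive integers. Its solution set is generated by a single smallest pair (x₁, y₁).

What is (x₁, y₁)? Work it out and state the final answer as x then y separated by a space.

[21; 1,9,1,42] for √480; ℓ=4 ⇒ convergent index 3
i=0: a=21 ⇒ p=21, q=1
i=1: a=1 ⇒ p=22, q=1
i=2: a=9 ⇒ p=219, q=10
i=3: a=1 ⇒ p=241, q=11
→ (241, 11).  Check: 241²=58081, 480·11²=58080, difference 1.

241 11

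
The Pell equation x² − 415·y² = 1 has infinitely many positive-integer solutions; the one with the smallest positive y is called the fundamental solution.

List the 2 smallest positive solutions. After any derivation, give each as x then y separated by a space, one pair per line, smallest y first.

d=415: √d = [20; 2,1,2,4,6,…,1,2,40] (ℓ=16, even), read p_15/q_15
i=0: a=20 ⇒ p=20, q=1
…
i=3: a=2 ⇒ p=163, q=8
i=4: a=4 ⇒ p=713, q=35
i=5: a=6 ⇒ p=4441, q=218
…
i=7: a=1 ⇒ p=9595, q=471
i=8: a=3 ⇒ p=33939, q=1666
i=9: a=1 ⇒ p=43534, q=2137
i=10: a=1 ⇒ p=77473, q=3803
i=11: a=6 ⇒ p=508372, q=24955
i=12: a=4 ⇒ p=2110961, q=103623
i=13: a=2 ⇒ p=4730294, q=232201
i=14: a=1 ⇒ p=6841255, q=335824
i=15: a=2 ⇒ p=18412804, q=903849
(x₁, y₁) = (18412804, 903849);  18412804² − 415·903849² = 1 ✓
(x_2, y_2) = (18412804·18412804 + 415·903849·903849, 18412804·903849 + 903849·18412804) = (678062702284831, 33284788965192)

18412804 903849
678062702284831 33284788965192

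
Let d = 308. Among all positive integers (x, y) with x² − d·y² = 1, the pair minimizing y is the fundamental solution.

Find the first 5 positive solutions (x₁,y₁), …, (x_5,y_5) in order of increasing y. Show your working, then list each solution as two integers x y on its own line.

351 20
246401 14040
172973151 9856060
121426905601 6918940080
85241514758751 4857086080100

√308 → a₀=17, period (1,1,4,1,1,34); ℓ=6 even so k=5
i=0: a=17 ⇒ p=17, q=1
…
i=2: a=1 ⇒ p=35, q=2
i=3: a=4 ⇒ p=158, q=9
i=4: a=1 ⇒ p=193, q=11
i=5: a=1 ⇒ p=351, q=20
fundamental: x₁=351, y₁=20  (since 123201 − 308·400 = 1)
(x_2, y_2) = (351·351 + 308·20·20, 351·20 + 20·351) = (246401, 14040)
(x_3, y_3) = (351·246401 + 308·20·14040, 351·14040 + 20·246401) = (172973151, 9856060)
(x_4, y_4) = (351·172973151 + 308·20·9856060, 351·9856060 + 20·172973151) = (121426905601, 6918940080)
(x_5, y_5) = (351·121426905601 + 308·20·6918940080, 351·6918940080 + 20·121426905601) = (85241514758751, 4857086080100)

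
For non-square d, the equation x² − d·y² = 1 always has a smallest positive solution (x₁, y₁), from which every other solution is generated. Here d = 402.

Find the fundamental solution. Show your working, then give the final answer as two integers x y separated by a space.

401 20

√402 = [20; 20,40, …], period ℓ=2 (even) → k=1
a_0=20:  p_0=20·1+0=20,  q_0=20·0+1=1
a_1=20:  p_1=20·20+1=401,  q_1=20·1+0=20
→ (401, 20).  Check: 401²=160801, 402·20²=160800, difference 1.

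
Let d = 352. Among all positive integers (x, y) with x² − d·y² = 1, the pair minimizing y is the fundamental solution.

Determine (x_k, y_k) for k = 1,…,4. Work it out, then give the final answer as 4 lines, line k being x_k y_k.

77617 4137
12048797377 642203058
1870383011943601 99691749501435
290347036464004160257 15475549041463557732

[18; 1,3,5,9,5,3,1,36] for √352; ℓ=8 ⇒ convergent index 7
k=0  a_k=18  p_k/q_k = 18/1
k=1  a_k=1  p_k/q_k = 19/1
…
k=3  a_k=5  p_k/q_k = 394/21
k=4  a_k=9  p_k/q_k = 3621/193
k=5  a_k=5  p_k/q_k = 18499/986
k=6  a_k=3  p_k/q_k = 59118/3151
k=7  a_k=1  p_k/q_k = 77617/4137
fundamental: x₁=77617, y₁=4137  (since 6024398689 − 352·17114769 = 1)
(77617+4137√352)^2 = 12048797377 + 642203058√352
(77617+4137√352)^3 = 1870383011943601 + 99691749501435√352
(77617+4137√352)^4 = 290347036464004160257 + 15475549041463557732√352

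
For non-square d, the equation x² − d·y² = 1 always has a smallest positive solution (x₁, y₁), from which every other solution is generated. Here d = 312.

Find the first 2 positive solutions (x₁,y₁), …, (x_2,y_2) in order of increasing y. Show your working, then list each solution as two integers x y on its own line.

53 3
5617 318

[17; 1,1,1,34] for √312; ℓ=4 ⇒ convergent index 3
a_0=17:  p_0=17·1+0=17,  q_0=17·0+1=1
…
a_2=1:  p_2=1·18+17=35,  q_2=1·1+1=2
a_3=1:  p_3=1·35+18=53,  q_3=1·2+1=3
→ (53, 3).  Check: 53²=2809, 312·3²=2808, difference 1.
n=2: (53,3)∘(53,3) = (53·53+312·3·3, 53·3+3·53) = (5617,318)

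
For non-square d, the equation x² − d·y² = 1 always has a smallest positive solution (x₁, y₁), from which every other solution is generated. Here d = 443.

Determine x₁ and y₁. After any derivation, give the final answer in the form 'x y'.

√443 = [21; 21,42, …], period ℓ=2 (even) → k=1
step 0: (21, 1)  from 21·(1,0) + (0,1)
step 1: (442, 21)  from 21·(21,1) + (1,0)
fundamental: x₁=442, y₁=21  (since 195364 − 443·441 = 1)

442 21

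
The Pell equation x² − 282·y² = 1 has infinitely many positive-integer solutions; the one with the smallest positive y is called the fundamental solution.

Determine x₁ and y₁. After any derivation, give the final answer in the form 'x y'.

√282 → a₀=16, period (1,3,1,4,1,3,1,32); ℓ=8 even so k=7
i=0: a=16 ⇒ p=16, q=1
i=1: a=1 ⇒ p=17, q=1
i=2: a=3 ⇒ p=67, q=4
i=3: a=1 ⇒ p=84, q=5
…
i=5: a=1 ⇒ p=487, q=29
i=6: a=3 ⇒ p=1864, q=111
i=7: a=1 ⇒ p=2351, q=140
→ (2351, 140).  Check: 2351²=5527201, 282·140²=5527200, difference 1.

2351 140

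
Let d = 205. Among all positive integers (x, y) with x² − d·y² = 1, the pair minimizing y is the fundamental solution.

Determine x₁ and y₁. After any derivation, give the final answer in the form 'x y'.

39689 2772

[14; 3,6,1,4,1,6,3,28] for √205; ℓ=8 ⇒ convergent index 7
k=0  a_k=14  p_k/q_k = 14/1
k=1  a_k=3  p_k/q_k = 43/3
k=2  a_k=6  p_k/q_k = 272/19
k=3  a_k=1  p_k/q_k = 315/22
k=4  a_k=4  p_k/q_k = 1532/107
k=5  a_k=1  p_k/q_k = 1847/129
k=6  a_k=6  p_k/q_k = 12614/881
k=7  a_k=3  p_k/q_k = 39689/2772
fundamental: x₁=39689, y₁=2772  (since 1575216721 − 205·7683984 = 1)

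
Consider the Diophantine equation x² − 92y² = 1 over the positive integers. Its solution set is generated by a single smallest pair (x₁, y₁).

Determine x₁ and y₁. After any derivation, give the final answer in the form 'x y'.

√92 = [9; 1,1,2,4,2,1,1,18, …], period ℓ=8 (even) → k=7
k=0  a_k=9  p_k/q_k = 9/1
…
k=2  a_k=1  p_k/q_k = 19/2
k=3  a_k=2  p_k/q_k = 48/5
k=4  a_k=4  p_k/q_k = 211/22
k=5  a_k=2  p_k/q_k = 470/49
k=6  a_k=1  p_k/q_k = 681/71
k=7  a_k=1  p_k/q_k = 1151/120
fundamental: x₁=1151, y₁=120  (since 1324801 − 92·14400 = 1)

1151 120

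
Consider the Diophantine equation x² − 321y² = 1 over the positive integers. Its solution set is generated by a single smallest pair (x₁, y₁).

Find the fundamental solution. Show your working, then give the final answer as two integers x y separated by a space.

215 12

√321 = [17; 1,10,1,34, …], period ℓ=4 (even) → k=3
k=0  a_k=17  p_k/q_k = 17/1
k=1  a_k=1  p_k/q_k = 18/1
k=2  a_k=10  p_k/q_k = 197/11
k=3  a_k=1  p_k/q_k = 215/12
fundamental: x₁=215, y₁=12  (since 46225 − 321·144 = 1)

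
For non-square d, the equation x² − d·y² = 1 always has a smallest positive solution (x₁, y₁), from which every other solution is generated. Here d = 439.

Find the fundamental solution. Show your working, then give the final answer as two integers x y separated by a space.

d=439: √d = [20; 1,19,1,40] (ℓ=4, even), read p_3/q_3
k=0  a_k=20  p_k/q_k = 20/1
…
k=2  a_k=19  p_k/q_k = 419/20
k=3  a_k=1  p_k/q_k = 440/21
fundamental: x₁=440, y₁=21  (since 193600 − 439·441 = 1)

440 21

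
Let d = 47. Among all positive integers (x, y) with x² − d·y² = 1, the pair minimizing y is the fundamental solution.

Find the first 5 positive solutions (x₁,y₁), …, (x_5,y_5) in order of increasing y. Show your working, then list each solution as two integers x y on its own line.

48 7
4607 672
442224 64505
42448897 6191808
4074651888 594349063

√47 → a₀=6, period (1,5,1,12); ℓ=4 even so k=3
step 0: (6, 1)  from 6·(1,0) + (0,1)
step 1: (7, 1)  from 1·(6,1) + (1,0)
step 2: (41, 6)  from 5·(7,1) + (6,1)
step 3: (48, 7)  from 1·(41,6) + (7,1)
(x₁, y₁) = (48, 7);  48² − 47·7² = 1 ✓
k=2:  x_2 = 48·48+47·7·7 = 4607,  y_2 = 48·7+7·48 = 672
k=3:  x_3 = 48·4607+47·7·672 = 442224,  y_3 = 48·672+7·4607 = 64505
k=4:  x_4 = 48·442224+47·7·64505 = 42448897,  y_4 = 48·64505+7·442224 = 6191808
k=5:  x_5 = 48·42448897+47·7·6191808 = 4074651888,  y_5 = 48·6191808+7·42448897 = 594349063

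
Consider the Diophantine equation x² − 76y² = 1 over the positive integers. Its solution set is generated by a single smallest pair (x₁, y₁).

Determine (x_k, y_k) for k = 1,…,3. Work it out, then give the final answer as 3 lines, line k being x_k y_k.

57799 6630
6681448801 766414740
772362118440199 88596011107890

√76 → a₀=8, period (1,2,1,1,5,4,5,1,1,2,1,16); ℓ=12 even so k=11
i=0: a=8 ⇒ p=8, q=1
…
i=2: a=2 ⇒ p=26, q=3
…
i=5: a=5 ⇒ p=340, q=39
i=6: a=4 ⇒ p=1421, q=163
i=7: a=5 ⇒ p=7445, q=854
…
i=10: a=2 ⇒ p=41488, q=4759
i=11: a=1 ⇒ p=57799, q=6630
→ (57799, 6630).  Check: 57799²=3340724401, 76·6630²=3340724400, difference 1.
n=2: (57799,6630)∘(57799,6630) = (57799·57799+76·6630·6630, 57799·6630+6630·57799) = (6681448801,766414740)
n=3: (6681448801,766414740)∘(57799,6630) = (57799·6681448801+76·6630·766414740, 57799·766414740+6630·6681448801) = (772362118440199,88596011107890)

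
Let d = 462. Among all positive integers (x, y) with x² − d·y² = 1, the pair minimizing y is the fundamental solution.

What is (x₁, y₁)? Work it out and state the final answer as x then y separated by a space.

43 2

√462 → a₀=21, period (2,42); ℓ=2 even so k=1
a_0=21:  p_0=21·1+0=21,  q_0=21·0+1=1
a_1=2:  p_1=2·21+1=43,  q_1=2·1+0=2
→ (43, 2).  Check: 43²=1849, 462·2²=1848, difference 1.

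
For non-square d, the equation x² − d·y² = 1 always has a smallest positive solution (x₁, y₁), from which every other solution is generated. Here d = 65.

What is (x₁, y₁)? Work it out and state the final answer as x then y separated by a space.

129 16

√65 → a₀=8, period (16); ℓ=1 odd so k=1
step 0: (8, 1)  from 8·(1,0) + (0,1)
step 1: (129, 16)  from 16·(8,1) + (1,0)
(x₁, y₁) = (129, 16);  129² − 65·16² = 1 ✓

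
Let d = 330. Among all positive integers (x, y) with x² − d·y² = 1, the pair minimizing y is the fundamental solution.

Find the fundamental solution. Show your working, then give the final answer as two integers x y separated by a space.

109 6

[18; 6,36] for √330; ℓ=2 ⇒ convergent index 1
a_0=18:  p_0=18·1+0=18,  q_0=18·0+1=1
a_1=6:  p_1=6·18+1=109,  q_1=6·1+0=6
→ (109, 6).  Check: 109²=11881, 330·6²=11880, difference 1.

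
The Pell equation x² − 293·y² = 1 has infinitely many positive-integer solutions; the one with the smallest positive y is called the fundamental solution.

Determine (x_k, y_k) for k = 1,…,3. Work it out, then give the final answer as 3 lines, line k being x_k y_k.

12320649 719780
303596783562401 17736313474440
7481018815602612315849 437045785745090703340

√293 = [17; 8,1,1,8,34, …], period ℓ=5 (odd) → k=9
step 0: (17, 1)  from 17·(1,0) + (0,1)
step 1: (137, 8)  from 8·(17,1) + (1,0)
…
step 3: (291, 17)  from 1·(154,9) + (137,8)
…
step 6: (679914, 39721)  from 8·(84679,4947) + (2482,145)
step 7: (764593, 44668)  from 1·(679914,39721) + (84679,4947)
step 8: (1444507, 84389)  from 1·(764593,44668) + (679914,39721)
step 9: (12320649, 719780)  from 8·(1444507,84389) + (764593,44668)
→ (12320649, 719780).  Check: 12320649²=151798391781201, 293·719780²=151798391781200, difference 1.
(12320649+719780√293)^2 = 303596783562401 + 17736313474440√293
(12320649+719780√293)^3 = 7481018815602612315849 + 437045785745090703340√293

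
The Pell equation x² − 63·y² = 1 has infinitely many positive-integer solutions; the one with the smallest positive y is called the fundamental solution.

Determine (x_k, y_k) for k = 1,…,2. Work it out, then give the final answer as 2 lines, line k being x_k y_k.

d=63: √d = [7; 1,14] (ℓ=2, even), read p_1/q_1
i=0: a=7 ⇒ p=7, q=1
i=1: a=1 ⇒ p=8, q=1
(x₁, y₁) = (8, 1);  8² − 63·1² = 1 ✓
(x_2, y_2) = (8·8 + 63·1·1, 8·1 + 1·8) = (127, 16)

8 1
127 16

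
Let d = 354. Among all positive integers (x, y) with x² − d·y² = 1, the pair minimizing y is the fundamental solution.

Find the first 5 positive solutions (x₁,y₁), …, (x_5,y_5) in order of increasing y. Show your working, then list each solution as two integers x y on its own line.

[18; 1,4,2,2,18,2,2,4,1,36] for √354; ℓ=10 ⇒ convergent index 9
k=0  a_k=18  p_k/q_k = 18/1
…
k=2  a_k=4  p_k/q_k = 94/5
k=3  a_k=2  p_k/q_k = 207/11
…
k=7  a_k=2  p_k/q_k = 47771/2539
k=8  a_k=4  p_k/q_k = 210294/11177
k=9  a_k=1  p_k/q_k = 258065/13716
→ (258065, 13716).  Check: 258065²=66597544225, 354·13716²=66597544224, difference 1.
(258065+13716√354)^2 = 133195088449 + 7079239080√354
(258065+13716√354)^3 = 68745981000924305 + 3653807666346684√354
(258065+13716√354)^4 = 35481863173873866451201 + 1885839750824434773840√354
(258065+13716√354)^5 = 18313254039862772710457447825 + 973338470589361712155692516√354

258065 13716
133195088449 7079239080
68745981000924305 3653807666346684
35481863173873866451201 1885839750824434773840
18313254039862772710457447825 973338470589361712155692516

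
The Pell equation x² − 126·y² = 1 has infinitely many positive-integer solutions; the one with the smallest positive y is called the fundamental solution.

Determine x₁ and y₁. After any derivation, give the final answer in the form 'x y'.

449 40

d=126: √d = [11; 4,2,4,22] (ℓ=4, even), read p_3/q_3
a_0=11:  p_0=11·1+0=11,  q_0=11·0+1=1
a_1=4:  p_1=4·11+1=45,  q_1=4·1+0=4
a_2=2:  p_2=2·45+11=101,  q_2=2·4+1=9
a_3=4:  p_3=4·101+45=449,  q_3=4·9+4=40
→ (449, 40).  Check: 449²=201601, 126·40²=201600, difference 1.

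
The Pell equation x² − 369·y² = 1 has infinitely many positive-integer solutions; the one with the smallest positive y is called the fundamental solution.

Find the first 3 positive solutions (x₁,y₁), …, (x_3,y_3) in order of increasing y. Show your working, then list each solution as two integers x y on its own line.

8396801 437120
141012534067201 7340819306240
2368108374136006451201 123278797782910239360

√369 → a₀=19, period (4,1,3,2,7,4,7,2,3,1,4,38); ℓ=12 even so k=11
a_0=19:  p_0=19·1+0=19,  q_0=19·0+1=1
…
a_2=1:  p_2=1·77+19=96,  q_2=1·4+1=5
a_3=3:  p_3=3·96+77=365,  q_3=3·5+4=19
…
a_5=7:  p_5=7·826+365=6147,  q_5=7·43+19=320
…
a_7=7:  p_7=7·25414+6147=184045,  q_7=7·1323+320=9581
…
a_9=3:  p_9=3·393504+184045=1364557,  q_9=3·20485+9581=71036
a_10=1:  p_10=1·1364557+393504=1758061,  q_10=1·71036+20485=91521
a_11=4:  p_11=4·1758061+1364557=8396801,  q_11=4·91521+71036=437120
fundamental: x₁=8396801, y₁=437120  (since 70506267033601 − 369·191073894400 = 1)
(8396801+437120√369)^2 = 141012534067201 + 7340819306240√369
(8396801+437120√369)^3 = 2368108374136006451201 + 123278797782910239360√369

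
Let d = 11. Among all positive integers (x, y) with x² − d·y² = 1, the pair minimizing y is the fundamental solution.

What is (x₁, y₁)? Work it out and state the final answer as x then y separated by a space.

10 3

d=11: √d = [3; 3,6] (ℓ=2, even), read p_1/q_1
a_0=3:  p_0=3·1+0=3,  q_0=3·0+1=1
a_1=3:  p_1=3·3+1=10,  q_1=3·1+0=3
fundamental: x₁=10, y₁=3  (since 100 − 11·9 = 1)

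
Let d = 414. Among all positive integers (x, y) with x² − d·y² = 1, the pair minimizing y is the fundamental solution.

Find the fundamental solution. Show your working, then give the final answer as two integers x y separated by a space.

24335 1196

√414 = [20; 2,1,7,2,7,1,2,40, …], period ℓ=8 (even) → k=7
k=0  a_k=20  p_k/q_k = 20/1
…
k=5  a_k=7  p_k/q_k = 7447/366
k=6  a_k=1  p_k/q_k = 8444/415
k=7  a_k=2  p_k/q_k = 24335/1196
→ (24335, 1196).  Check: 24335²=592192225, 414·1196²=592192224, difference 1.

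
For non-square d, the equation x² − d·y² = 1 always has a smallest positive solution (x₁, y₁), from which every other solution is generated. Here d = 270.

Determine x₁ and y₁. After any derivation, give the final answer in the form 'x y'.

5291 322

√270 → a₀=16, period (2,3,6,3,2,32); ℓ=6 even so k=5
k=0  a_k=16  p_k/q_k = 16/1
k=1  a_k=2  p_k/q_k = 33/2
…
k=3  a_k=6  p_k/q_k = 723/44
k=4  a_k=3  p_k/q_k = 2284/139
k=5  a_k=2  p_k/q_k = 5291/322
fundamental: x₁=5291, y₁=322  (since 27994681 − 270·103684 = 1)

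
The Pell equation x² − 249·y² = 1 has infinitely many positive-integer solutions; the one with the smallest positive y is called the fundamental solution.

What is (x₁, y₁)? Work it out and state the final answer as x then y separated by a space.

8553815 542076

[15; 1,3,1,1,5,…,3,1,30] for √249; ℓ=16 ⇒ convergent index 15
k=0  a_k=15  p_k/q_k = 15/1
…
k=5  a_k=5  p_k/q_k = 789/50
…
k=8  a_k=10  p_k/q_k = 36751/2329
…
k=11  a_k=5  p_k/q_k = 866765/54929
k=12  a_k=1  p_k/q_k = 1017351/64472
k=13  a_k=1  p_k/q_k = 1884116/119401
k=14  a_k=3  p_k/q_k = 6669699/422675
k=15  a_k=1  p_k/q_k = 8553815/542076
(x₁, y₁) = (8553815, 542076);  8553815² − 249·542076² = 1 ✓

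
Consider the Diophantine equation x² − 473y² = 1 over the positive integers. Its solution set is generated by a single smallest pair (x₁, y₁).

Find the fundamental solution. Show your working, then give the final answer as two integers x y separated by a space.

√473 → a₀=21, period (1,2,1,42); ℓ=4 even so k=3
a_0=21:  p_0=21·1+0=21,  q_0=21·0+1=1
a_1=1:  p_1=1·21+1=22,  q_1=1·1+0=1
a_2=2:  p_2=2·22+21=65,  q_2=2·1+1=3
a_3=1:  p_3=1·65+22=87,  q_3=1·3+1=4
(x₁, y₁) = (87, 4);  87² − 473·4² = 1 ✓

87 4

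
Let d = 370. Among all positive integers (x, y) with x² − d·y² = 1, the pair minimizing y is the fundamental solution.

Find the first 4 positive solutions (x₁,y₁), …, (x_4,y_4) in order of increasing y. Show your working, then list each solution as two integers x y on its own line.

d=370: √d = [19; 4,4,38] (ℓ=3, odd), read p_5/q_5
i=0: a=19 ⇒ p=19, q=1
…
i=4: a=4 ⇒ p=50339, q=2617
i=5: a=4 ⇒ p=213859, q=11118
(x₁, y₁) = (213859, 11118);  213859² − 370·11118² = 1 ✓
(213859+11118√370)^2 = 91471343761 + 4755368724√370
(213859+11118√370)^3 = 39123940210553539 + 2033956799880714√370
(213859+11118√370)^4 = 16734013458886067250241 + 869959934526623861928√370

213859 11118
91471343761 4755368724
39123940210553539 2033956799880714
16734013458886067250241 869959934526623861928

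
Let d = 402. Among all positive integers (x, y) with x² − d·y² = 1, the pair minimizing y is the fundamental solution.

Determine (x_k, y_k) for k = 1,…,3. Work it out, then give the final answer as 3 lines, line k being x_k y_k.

401 20
321601 16040
257923601 12864060

√402 → a₀=20, period (20,40); ℓ=2 even so k=1
i=0: a=20 ⇒ p=20, q=1
i=1: a=20 ⇒ p=401, q=20
(x₁, y₁) = (401, 20);  401² − 402·20² = 1 ✓
(401+20√402)^2 = 321601 + 16040√402
(401+20√402)^3 = 257923601 + 12864060√402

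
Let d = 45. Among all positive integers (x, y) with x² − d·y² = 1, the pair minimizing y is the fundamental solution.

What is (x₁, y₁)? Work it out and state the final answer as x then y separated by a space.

√45 = [6; 1,2,2,2,1,12, …], period ℓ=6 (even) → k=5
k=0  a_k=6  p_k/q_k = 6/1
…
k=3  a_k=2  p_k/q_k = 47/7
k=4  a_k=2  p_k/q_k = 114/17
k=5  a_k=1  p_k/q_k = 161/24
fundamental: x₁=161, y₁=24  (since 25921 − 45·576 = 1)

161 24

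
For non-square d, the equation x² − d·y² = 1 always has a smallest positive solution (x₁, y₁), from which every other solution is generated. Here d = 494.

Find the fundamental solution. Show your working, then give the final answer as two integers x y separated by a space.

73035 3286

√494 = [22; 4,2,2,1,2,1,2,2,4,44, …], period ℓ=10 (even) → k=9
i=0: a=22 ⇒ p=22, q=1
i=1: a=4 ⇒ p=89, q=4
…
i=3: a=2 ⇒ p=489, q=22
i=4: a=1 ⇒ p=689, q=31
…
i=7: a=2 ⇒ p=6979, q=314
i=8: a=2 ⇒ p=16514, q=743
i=9: a=4 ⇒ p=73035, q=3286
→ (73035, 3286).  Check: 73035²=5334111225, 494·3286²=5334111224, difference 1.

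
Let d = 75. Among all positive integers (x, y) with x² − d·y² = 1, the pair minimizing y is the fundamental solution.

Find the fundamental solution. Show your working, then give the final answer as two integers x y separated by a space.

√75 → a₀=8, period (1,1,1,16); ℓ=4 even so k=3
step 0: (8, 1)  from 8·(1,0) + (0,1)
…
step 2: (17, 2)  from 1·(9,1) + (8,1)
step 3: (26, 3)  from 1·(17,2) + (9,1)
→ (26, 3).  Check: 26²=676, 75·3²=675, difference 1.

26 3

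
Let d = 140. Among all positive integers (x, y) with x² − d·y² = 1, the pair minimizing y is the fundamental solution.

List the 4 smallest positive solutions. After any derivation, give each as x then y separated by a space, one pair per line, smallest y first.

√140 = [11; 1,4,1,22, …], period ℓ=4 (even) → k=3
a_0=11:  p_0=11·1+0=11,  q_0=11·0+1=1
…
a_2=4:  p_2=4·12+11=59,  q_2=4·1+1=5
a_3=1:  p_3=1·59+12=71,  q_3=1·5+1=6
(x₁, y₁) = (71, 6);  71² − 140·6² = 1 ✓
n=2: (71,6)∘(71,6) = (71·71+140·6·6, 71·6+6·71) = (10081,852)
n=3: (10081,852)∘(71,6) = (71·10081+140·6·852, 71·852+6·10081) = (1431431,120978)
n=4: (1431431,120978)∘(71,6) = (71·1431431+140·6·120978, 71·120978+6·1431431) = (203253121,17178024)

71 6
10081 852
1431431 120978
203253121 17178024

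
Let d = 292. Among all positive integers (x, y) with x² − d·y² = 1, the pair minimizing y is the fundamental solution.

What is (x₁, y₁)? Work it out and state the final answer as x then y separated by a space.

√292 = [17; 11,2,1,3,8,3,1,2,11,34, …], period ℓ=10 (even) → k=9
k=0  a_k=17  p_k/q_k = 17/1
k=1  a_k=11  p_k/q_k = 188/11
k=2  a_k=2  p_k/q_k = 393/23
k=3  a_k=1  p_k/q_k = 581/34
k=4  a_k=3  p_k/q_k = 2136/125
…
k=8  a_k=2  p_k/q_k = 200767/11749
k=9  a_k=11  p_k/q_k = 2281249/133500
(x₁, y₁) = (2281249, 133500);  2281249² − 292·133500² = 1 ✓

2281249 133500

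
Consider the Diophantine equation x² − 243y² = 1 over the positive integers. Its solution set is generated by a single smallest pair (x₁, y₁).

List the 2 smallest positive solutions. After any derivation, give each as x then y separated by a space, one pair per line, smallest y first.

√243 = [15; 1,1,2,3,15,3,2,1,1,30, …], period ℓ=10 (even) → k=9
k=0  a_k=15  p_k/q_k = 15/1
…
k=2  a_k=1  p_k/q_k = 31/2
k=3  a_k=2  p_k/q_k = 78/5
…
k=7  a_k=2  p_k/q_k = 28901/1854
k=8  a_k=1  p_k/q_k = 41325/2651
k=9  a_k=1  p_k/q_k = 70226/4505
(x₁, y₁) = (70226, 4505);  70226² − 243·4505² = 1 ✓
(x_2, y_2) = (70226·70226 + 243·4505·4505, 70226·4505 + 4505·70226) = (9863382151, 632736260)

70226 4505
9863382151 632736260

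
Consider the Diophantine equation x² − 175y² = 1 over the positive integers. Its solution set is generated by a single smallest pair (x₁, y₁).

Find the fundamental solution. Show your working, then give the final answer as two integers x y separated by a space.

[13; 4,2,1,2,4,26] for √175; ℓ=6 ⇒ convergent index 5
step 0: (13, 1)  from 13·(1,0) + (0,1)
…
step 4: (463, 35)  from 2·(172,13) + (119,9)
step 5: (2024, 153)  from 4·(463,35) + (172,13)
fundamental: x₁=2024, y₁=153  (since 4096576 − 175·23409 = 1)

2024 153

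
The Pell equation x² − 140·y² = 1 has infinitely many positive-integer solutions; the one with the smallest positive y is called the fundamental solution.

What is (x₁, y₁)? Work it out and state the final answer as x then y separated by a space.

√140 → a₀=11, period (1,4,1,22); ℓ=4 even so k=3
step 0: (11, 1)  from 11·(1,0) + (0,1)
…
step 2: (59, 5)  from 4·(12,1) + (11,1)
step 3: (71, 6)  from 1·(59,5) + (12,1)
→ (71, 6).  Check: 71²=5041, 140·6²=5040, difference 1.

71 6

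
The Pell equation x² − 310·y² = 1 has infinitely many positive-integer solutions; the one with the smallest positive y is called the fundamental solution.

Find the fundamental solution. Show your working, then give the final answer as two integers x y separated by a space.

848719 48204

√310 → a₀=17, period (1,1,1,1,5,…,1,1,34); ℓ=16 even so k=15
i=0: a=17 ⇒ p=17, q=1
i=1: a=1 ⇒ p=18, q=1
i=2: a=1 ⇒ p=35, q=2
…
i=5: a=5 ⇒ p=493, q=28
i=6: a=3 ⇒ p=1567, q=89
i=7: a=1 ⇒ p=2060, q=117
i=8: a=2 ⇒ p=5687, q=323
i=9: a=1 ⇒ p=7747, q=440
i=10: a=3 ⇒ p=28928, q=1643
…
i=13: a=1 ⇒ p=333702, q=18953
i=14: a=1 ⇒ p=515017, q=29251
i=15: a=1 ⇒ p=848719, q=48204
→ (848719, 48204).  Check: 848719²=720323940961, 310·48204²=720323940960, difference 1.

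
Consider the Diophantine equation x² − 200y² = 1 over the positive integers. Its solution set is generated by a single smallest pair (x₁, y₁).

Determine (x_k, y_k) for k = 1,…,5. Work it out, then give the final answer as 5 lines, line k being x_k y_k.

99 7
19601 1386
3880899 274421
768398401 54333972
152139002499 10757852035

d=200: √d = [14; 7,28] (ℓ=2, even), read p_1/q_1
k=0  a_k=14  p_k/q_k = 14/1
k=1  a_k=7  p_k/q_k = 99/7
fundamental: x₁=99, y₁=7  (since 9801 − 200·49 = 1)
k=2:  x_2 = 99·99+200·7·7 = 19601,  y_2 = 99·7+7·99 = 1386
k=3:  x_3 = 99·19601+200·7·1386 = 3880899,  y_3 = 99·1386+7·19601 = 274421
k=4:  x_4 = 99·3880899+200·7·274421 = 768398401,  y_4 = 99·274421+7·3880899 = 54333972
k=5:  x_5 = 99·768398401+200·7·54333972 = 152139002499,  y_5 = 99·54333972+7·768398401 = 10757852035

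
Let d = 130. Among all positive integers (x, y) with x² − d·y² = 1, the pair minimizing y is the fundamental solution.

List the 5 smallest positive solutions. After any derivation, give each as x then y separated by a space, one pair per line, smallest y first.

d=130: √d = [11; 2,2,22] (ℓ=3, odd), read p_5/q_5
step 0: (11, 1)  from 11·(1,0) + (0,1)
…
step 3: (1277, 112)  from 22·(57,5) + (23,2)
step 4: (2611, 229)  from 2·(1277,112) + (57,5)
step 5: (6499, 570)  from 2·(2611,229) + (1277,112)
(x₁, y₁) = (6499, 570);  6499² − 130·570² = 1 ✓
(x_2, y_2) = (6499·6499 + 130·570·570, 6499·570 + 570·6499) = (84474001, 7408860)
(x_3, y_3) = (6499·84474001 + 130·570·7408860, 6499·7408860 + 570·84474001) = (1097993058499, 96300361710)
(x_4, y_4) = (6499·1097993058499 + 130·570·96300361710, 6499·96300361710 + 570·1097993058499) = (14271713689896001, 1251712094097720)
(x_5, y_5) = (6499·14271713689896001 + 130·570·1251712094097720, 6499·1251712094097720 + 570·14271713689896001) = (185503733443275162499, 16269753702781802850)

6499 570
84474001 7408860
1097993058499 96300361710
14271713689896001 1251712094097720
185503733443275162499 16269753702781802850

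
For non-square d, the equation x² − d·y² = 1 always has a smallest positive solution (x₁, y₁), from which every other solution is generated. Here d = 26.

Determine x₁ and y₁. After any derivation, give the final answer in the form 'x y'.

d=26: √d = [5; 10] (ℓ=1, odd), read p_1/q_1
step 0: (5, 1)  from 5·(1,0) + (0,1)
step 1: (51, 10)  from 10·(5,1) + (1,0)
→ (51, 10).  Check: 51²=2601, 26·10²=2600, difference 1.

51 10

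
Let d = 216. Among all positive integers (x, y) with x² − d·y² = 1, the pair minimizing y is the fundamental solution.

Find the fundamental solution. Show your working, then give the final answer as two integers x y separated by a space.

485 33

[14; 1,2,3,2,1,28] for √216; ℓ=6 ⇒ convergent index 5
i=0: a=14 ⇒ p=14, q=1
i=1: a=1 ⇒ p=15, q=1
…
i=3: a=3 ⇒ p=147, q=10
i=4: a=2 ⇒ p=338, q=23
i=5: a=1 ⇒ p=485, q=33
(x₁, y₁) = (485, 33);  485² − 216·33² = 1 ✓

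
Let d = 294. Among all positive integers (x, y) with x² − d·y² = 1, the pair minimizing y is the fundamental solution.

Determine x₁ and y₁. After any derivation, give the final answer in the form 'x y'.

√294 → a₀=17, period (6,1,4,1,6,34); ℓ=6 even so k=5
step 0: (17, 1)  from 17·(1,0) + (0,1)
…
step 2: (120, 7)  from 1·(103,6) + (17,1)
step 3: (583, 34)  from 4·(120,7) + (103,6)
step 4: (703, 41)  from 1·(583,34) + (120,7)
step 5: (4801, 280)  from 6·(703,41) + (583,34)
→ (4801, 280).  Check: 4801²=23049601, 294·280²=23049600, difference 1.

4801 280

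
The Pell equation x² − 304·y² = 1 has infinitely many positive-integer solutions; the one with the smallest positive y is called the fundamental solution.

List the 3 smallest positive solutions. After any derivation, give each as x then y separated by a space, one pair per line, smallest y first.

[17; 2,3,2,1,1,1,1,1,2,3,2,34] for √304; ℓ=12 ⇒ convergent index 11
step 0: (17, 1)  from 17·(1,0) + (0,1)
…
step 10: (25177, 1444)  from 3·(7445,427) + (2842,163)
step 11: (57799, 3315)  from 2·(25177,1444) + (7445,427)
→ (57799, 3315).  Check: 57799²=3340724401, 304·3315²=3340724400, difference 1.
(57799+3315√304)^2 = 6681448801 + 383207370√304
(57799+3315√304)^3 = 772362118440199 + 44298005553945√304

57799 3315
6681448801 383207370
772362118440199 44298005553945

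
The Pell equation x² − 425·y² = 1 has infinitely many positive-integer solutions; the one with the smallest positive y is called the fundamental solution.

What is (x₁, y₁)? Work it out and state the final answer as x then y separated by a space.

√425 → a₀=20, period (1,1,1,1,1,1,40); ℓ=7 odd so k=13
step 0: (20, 1)  from 20·(1,0) + (0,1)
…
step 3: (62, 3)  from 1·(41,2) + (21,1)
step 4: (103, 5)  from 1·(62,3) + (41,2)
…
step 7: (10885, 528)  from 40·(268,13) + (165,8)
step 8: (11153, 541)  from 1·(10885,528) + (268,13)
step 9: (22038, 1069)  from 1·(11153,541) + (10885,528)
step 10: (33191, 1610)  from 1·(22038,1069) + (11153,541)
…
step 12: (88420, 4289)  from 1·(55229,2679) + (33191,1610)
step 13: (143649, 6968)  from 1·(88420,4289) + (55229,2679)
(x₁, y₁) = (143649, 6968);  143649² − 425·6968² = 1 ✓

143649 6968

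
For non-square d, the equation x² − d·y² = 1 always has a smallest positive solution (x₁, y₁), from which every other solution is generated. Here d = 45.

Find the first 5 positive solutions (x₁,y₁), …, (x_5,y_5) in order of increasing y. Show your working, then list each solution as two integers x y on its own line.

161 24
51841 7728
16692641 2488392
5374978561 801254496
1730726404001 258001459320

d=45: √d = [6; 1,2,2,2,1,12] (ℓ=6, even), read p_5/q_5
step 0: (6, 1)  from 6·(1,0) + (0,1)
step 1: (7, 1)  from 1·(6,1) + (1,0)
step 2: (20, 3)  from 2·(7,1) + (6,1)
step 3: (47, 7)  from 2·(20,3) + (7,1)
step 4: (114, 17)  from 2·(47,7) + (20,3)
step 5: (161, 24)  from 1·(114,17) + (47,7)
fundamental: x₁=161, y₁=24  (since 25921 − 45·576 = 1)
(x_2, y_2) = (161·161 + 45·24·24, 161·24 + 24·161) = (51841, 7728)
(x_3, y_3) = (161·51841 + 45·24·7728, 161·7728 + 24·51841) = (16692641, 2488392)
(x_4, y_4) = (161·16692641 + 45·24·2488392, 161·2488392 + 24·16692641) = (5374978561, 801254496)
(x_5, y_5) = (161·5374978561 + 45·24·801254496, 161·801254496 + 24·5374978561) = (1730726404001, 258001459320)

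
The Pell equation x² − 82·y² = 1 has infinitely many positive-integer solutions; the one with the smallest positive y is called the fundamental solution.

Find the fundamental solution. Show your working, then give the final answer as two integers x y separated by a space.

163 18

d=82: √d = [9; 18] (ℓ=1, odd), read p_1/q_1
i=0: a=9 ⇒ p=9, q=1
i=1: a=18 ⇒ p=163, q=18
(x₁, y₁) = (163, 18);  163² − 82·18² = 1 ✓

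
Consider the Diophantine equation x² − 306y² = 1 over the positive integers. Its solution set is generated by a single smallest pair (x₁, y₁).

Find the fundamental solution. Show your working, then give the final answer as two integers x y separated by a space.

√306 → a₀=17, period (2,34); ℓ=2 even so k=1
i=0: a=17 ⇒ p=17, q=1
i=1: a=2 ⇒ p=35, q=2
(x₁, y₁) = (35, 2);  35² − 306·2² = 1 ✓

35 2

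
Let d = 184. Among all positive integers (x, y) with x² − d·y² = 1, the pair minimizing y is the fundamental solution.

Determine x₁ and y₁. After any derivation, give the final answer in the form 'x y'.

24335 1794

√184 → a₀=13, period (1,1,3,2,1,2,1,2,3,1,1,26); ℓ=12 even so k=11
a_0=13:  p_0=13·1+0=13,  q_0=13·0+1=1
a_1=1:  p_1=1·13+1=14,  q_1=1·1+0=1
a_2=1:  p_2=1·14+13=27,  q_2=1·1+1=2
a_3=3:  p_3=3·27+14=95,  q_3=3·2+1=7
a_4=2:  p_4=2·95+27=217,  q_4=2·7+2=16
a_5=1:  p_5=1·217+95=312,  q_5=1·16+7=23
a_6=2:  p_6=2·312+217=841,  q_6=2·23+16=62
a_7=1:  p_7=1·841+312=1153,  q_7=1·62+23=85
a_8=2:  p_8=2·1153+841=3147,  q_8=2·85+62=232
a_9=3:  p_9=3·3147+1153=10594,  q_9=3·232+85=781
a_10=1:  p_10=1·10594+3147=13741,  q_10=1·781+232=1013
a_11=1:  p_11=1·13741+10594=24335,  q_11=1·1013+781=1794
(x₁, y₁) = (24335, 1794);  24335² − 184·1794² = 1 ✓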